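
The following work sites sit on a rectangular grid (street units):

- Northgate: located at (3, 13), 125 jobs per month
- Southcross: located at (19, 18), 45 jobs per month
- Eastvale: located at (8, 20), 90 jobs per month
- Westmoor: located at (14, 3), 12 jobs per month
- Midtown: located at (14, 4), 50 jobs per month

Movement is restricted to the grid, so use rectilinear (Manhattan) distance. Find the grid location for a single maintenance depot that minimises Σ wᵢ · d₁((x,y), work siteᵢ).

(8, 13)

Manhattan distance separates: Σwᵢ(|x−xᵢ|+|y−yᵢ|) = Σwᵢ|x−xᵢ| + Σwᵢ|y−yᵢ|, so x and y are optimised independently as 1-D weighted medians.
Total weight W = 322; half = 161.
x-coordinate, sorted with cumulative weight:
  x=3 (Northgate, w=125) cum 125
  x=8 (Eastvale, w=90) cum 215  ← median
  x=14 (Westmoor, w=12) cum 227
  x=14 (Midtown, w=50) cum 277
  x=19 (Southcross, w=45) cum 322
⇒ x* = 8
y-coordinate, sorted with cumulative weight:
  y=3 (Westmoor, w=12) cum 12
  y=4 (Midtown, w=50) cum 62
  y=13 (Northgate, w=125) cum 187  ← median
  y=18 (Southcross, w=45) cum 232
  y=20 (Eastvale, w=90) cum 322
⇒ y* = 13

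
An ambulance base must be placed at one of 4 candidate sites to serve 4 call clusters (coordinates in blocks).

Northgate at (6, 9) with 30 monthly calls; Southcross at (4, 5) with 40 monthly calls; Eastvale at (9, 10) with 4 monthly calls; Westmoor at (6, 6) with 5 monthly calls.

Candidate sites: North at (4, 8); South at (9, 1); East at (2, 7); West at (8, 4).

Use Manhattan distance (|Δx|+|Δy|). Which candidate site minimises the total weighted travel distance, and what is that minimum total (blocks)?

Total weighted distance at each candidate:
  North (4, 8): total = 258
  South (9, 1): total = 766
  East (2, 7): total = 405
  West (8, 4): total = 458
Minimum is at North with total 258 blocks.

North, total 258 blocks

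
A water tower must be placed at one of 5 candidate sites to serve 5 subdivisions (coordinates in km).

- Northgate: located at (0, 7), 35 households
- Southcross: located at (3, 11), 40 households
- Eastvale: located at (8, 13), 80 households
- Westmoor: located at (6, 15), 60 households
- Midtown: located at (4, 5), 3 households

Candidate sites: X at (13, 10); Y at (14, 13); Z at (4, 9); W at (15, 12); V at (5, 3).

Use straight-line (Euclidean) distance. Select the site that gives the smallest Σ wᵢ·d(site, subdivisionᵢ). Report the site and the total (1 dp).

Z, total 1090.0 km

Total weighted distance at each candidate:
  X (13, 10): total = 1882.5
  Y (14, 13): total = 1993.5
  Z (4, 9): total = 1090.0
  W (15, 12): total = 2209.1
  V (5, 3): total = 2118.4
Minimum is at Z with total 1090.0 km.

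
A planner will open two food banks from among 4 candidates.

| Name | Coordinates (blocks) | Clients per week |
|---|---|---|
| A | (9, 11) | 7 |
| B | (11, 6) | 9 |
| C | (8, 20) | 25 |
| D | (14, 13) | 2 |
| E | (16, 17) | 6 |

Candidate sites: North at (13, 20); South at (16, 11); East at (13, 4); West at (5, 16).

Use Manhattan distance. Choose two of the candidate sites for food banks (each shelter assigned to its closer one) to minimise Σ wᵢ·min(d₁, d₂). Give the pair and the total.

Evaluate every pair (each demand assigned to the nearer of the two):
  {North, East}: total = 290
  {North, South}: total = 308
  {South, West}: total = 358
  {East, West}: total = 366
  {North, West}: total = 384
  {South, East}: total = 554
Best pair: {North, East} with total 290.

{North, East}, total 290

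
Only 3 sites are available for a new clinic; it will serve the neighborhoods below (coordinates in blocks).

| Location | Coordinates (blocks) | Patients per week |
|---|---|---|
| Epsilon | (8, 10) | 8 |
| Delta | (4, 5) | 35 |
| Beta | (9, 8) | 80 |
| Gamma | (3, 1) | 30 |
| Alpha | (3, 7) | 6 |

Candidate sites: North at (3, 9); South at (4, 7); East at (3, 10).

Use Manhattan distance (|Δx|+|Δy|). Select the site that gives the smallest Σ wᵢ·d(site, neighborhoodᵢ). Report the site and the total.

South, total 822 blocks

Total weighted distance at each candidate:
  North (3, 9): total = 1035
  South (4, 7): total = 822
  East (3, 10): total = 1178
Minimum is at South with total 822 blocks.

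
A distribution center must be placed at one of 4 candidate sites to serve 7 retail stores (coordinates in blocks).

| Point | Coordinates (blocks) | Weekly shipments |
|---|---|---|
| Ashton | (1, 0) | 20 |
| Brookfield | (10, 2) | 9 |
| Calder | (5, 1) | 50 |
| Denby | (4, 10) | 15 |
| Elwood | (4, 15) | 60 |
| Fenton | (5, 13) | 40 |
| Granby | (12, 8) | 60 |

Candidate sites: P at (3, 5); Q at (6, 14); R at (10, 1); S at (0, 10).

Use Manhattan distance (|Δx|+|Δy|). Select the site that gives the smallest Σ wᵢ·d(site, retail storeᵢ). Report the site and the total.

Q, total 2294 blocks

Total weighted distance at each candidate:
  P (3, 5): total = 2400
  Q (6, 14): total = 2294
  R (10, 1): total = 3104
  S (0, 10): total = 2842
Minimum is at Q with total 2294 blocks.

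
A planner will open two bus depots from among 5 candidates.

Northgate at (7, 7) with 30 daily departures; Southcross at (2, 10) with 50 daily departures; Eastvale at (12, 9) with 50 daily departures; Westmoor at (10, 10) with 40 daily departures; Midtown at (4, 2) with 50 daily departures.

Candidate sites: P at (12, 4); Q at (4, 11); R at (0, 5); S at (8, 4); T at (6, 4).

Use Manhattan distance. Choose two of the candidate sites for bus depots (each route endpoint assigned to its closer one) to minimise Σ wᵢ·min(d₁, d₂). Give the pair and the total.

{Q, T}, total 1250

Evaluate every pair (each demand assigned to the nearer of the two):
  {Q, T}: total = 1250
  {Q, S}: total = 1300
  {P, Q}: total = 1340
  {P, T}: total = 1390
  {Q, R}: total = 1490
  {P, R}: total = 1510
  {R, S}: total = 1540
  {P, S}: total = 1590
  {S, T}: total = 1590
  {R, T}: total = 1620
Best pair: {Q, T} with total 1250.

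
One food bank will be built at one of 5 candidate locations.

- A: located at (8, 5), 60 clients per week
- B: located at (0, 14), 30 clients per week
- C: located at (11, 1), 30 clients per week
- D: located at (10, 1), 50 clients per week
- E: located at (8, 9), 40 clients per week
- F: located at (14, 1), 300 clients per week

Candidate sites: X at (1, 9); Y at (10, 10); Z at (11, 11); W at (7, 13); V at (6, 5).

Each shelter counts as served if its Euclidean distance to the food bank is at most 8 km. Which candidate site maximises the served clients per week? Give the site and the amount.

Coverage radius r = 8 km; a point is covered iff (Δx)²+(Δy)² ≤ 8² = 64.
  X (1, 9): covers {B, E} → 70
  Y (10, 10): covers {A, E} → 100
  Z (11, 11): covers {A, E} → 100
  W (7, 13): covers {B, E} → 70
  V (6, 5): covers {A, C, D, E} → 180
Maximum coverage at V: 180 clients per week.

V, covering 180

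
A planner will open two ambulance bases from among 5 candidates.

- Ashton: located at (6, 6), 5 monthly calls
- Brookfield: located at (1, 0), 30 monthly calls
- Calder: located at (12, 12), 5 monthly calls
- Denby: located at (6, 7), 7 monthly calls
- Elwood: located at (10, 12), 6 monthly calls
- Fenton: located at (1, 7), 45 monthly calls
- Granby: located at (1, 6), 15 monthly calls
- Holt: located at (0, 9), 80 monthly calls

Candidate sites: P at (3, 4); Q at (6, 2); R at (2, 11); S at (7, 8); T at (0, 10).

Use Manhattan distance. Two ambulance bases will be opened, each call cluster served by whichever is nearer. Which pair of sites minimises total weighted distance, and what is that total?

{P, T}, total 709

Evaluate every pair (each demand assigned to the nearer of the two):
  {P, T}: total = 709
  {Q, T}: total = 742
  {S, T}: total = 781
  {R, T}: total = 875
  {P, R}: total = 961
  {Q, R}: total = 1009
  {R, S}: total = 1111
  {P, S}: total = 1221
  {P, Q}: total = 1324
  {Q, S}: total = 1401
Best pair: {P, T} with total 709.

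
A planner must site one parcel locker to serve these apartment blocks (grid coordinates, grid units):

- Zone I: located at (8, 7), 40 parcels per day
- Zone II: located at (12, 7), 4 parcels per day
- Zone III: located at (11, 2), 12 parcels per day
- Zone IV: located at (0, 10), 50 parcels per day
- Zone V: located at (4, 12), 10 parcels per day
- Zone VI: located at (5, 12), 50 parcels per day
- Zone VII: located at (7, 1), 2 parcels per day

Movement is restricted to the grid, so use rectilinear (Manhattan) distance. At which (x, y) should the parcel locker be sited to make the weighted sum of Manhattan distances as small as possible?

(5, 10)

Manhattan distance separates: Σwᵢ(|x−xᵢ|+|y−yᵢ|) = Σwᵢ|x−xᵢ| + Σwᵢ|y−yᵢ|, so x and y are optimised independently as 1-D weighted medians.
Total weight W = 168; half = 84.
x-coordinate, sorted with cumulative weight:
  x=0 (Zone IV, w=50) cum 50
  x=4 (Zone V, w=10) cum 60
  x=5 (Zone VI, w=50) cum 110  ← median
  x=7 (Zone VII, w=2) cum 112
  x=8 (Zone I, w=40) cum 152
  x=11 (Zone III, w=12) cum 164
  x=12 (Zone II, w=4) cum 168
⇒ x* = 5
y-coordinate, sorted with cumulative weight:
  y=1 (Zone VII, w=2) cum 2
  y=2 (Zone III, w=12) cum 14
  y=7 (Zone I, w=40) cum 54
  y=7 (Zone II, w=4) cum 58
  y=10 (Zone IV, w=50) cum 108  ← median
  y=12 (Zone V, w=10) cum 118
  y=12 (Zone VI, w=50) cum 168
⇒ y* = 10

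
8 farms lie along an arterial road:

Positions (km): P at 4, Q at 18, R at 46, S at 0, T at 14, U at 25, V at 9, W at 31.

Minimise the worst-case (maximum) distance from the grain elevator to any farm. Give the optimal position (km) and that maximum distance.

The 1-center on a line is the midpoint of the two extreme points: leftmost at 0, rightmost at 46.
Optimal location = (0 + 46)/2 = 23; maximum distance = (46 − 0)/2 = 23.

location 23, max distance 23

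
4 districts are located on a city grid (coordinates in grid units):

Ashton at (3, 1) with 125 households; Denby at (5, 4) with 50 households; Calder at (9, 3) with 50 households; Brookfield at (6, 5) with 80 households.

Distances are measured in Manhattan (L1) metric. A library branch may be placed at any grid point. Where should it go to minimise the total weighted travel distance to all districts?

(5, 3)

Manhattan distance separates: Σwᵢ(|x−xᵢ|+|y−yᵢ|) = Σwᵢ|x−xᵢ| + Σwᵢ|y−yᵢ|, so x and y are optimised independently as 1-D weighted medians.
Total weight W = 305; half = 152.5.
x-coordinate, sorted with cumulative weight:
  x=3 (Ashton, w=125) cum 125
  x=5 (Denby, w=50) cum 175  ← median
  x=6 (Brookfield, w=80) cum 255
  x=9 (Calder, w=50) cum 305
⇒ x* = 5
y-coordinate, sorted with cumulative weight:
  y=1 (Ashton, w=125) cum 125
  y=3 (Calder, w=50) cum 175  ← median
  y=4 (Denby, w=50) cum 225
  y=5 (Brookfield, w=80) cum 305
⇒ y* = 3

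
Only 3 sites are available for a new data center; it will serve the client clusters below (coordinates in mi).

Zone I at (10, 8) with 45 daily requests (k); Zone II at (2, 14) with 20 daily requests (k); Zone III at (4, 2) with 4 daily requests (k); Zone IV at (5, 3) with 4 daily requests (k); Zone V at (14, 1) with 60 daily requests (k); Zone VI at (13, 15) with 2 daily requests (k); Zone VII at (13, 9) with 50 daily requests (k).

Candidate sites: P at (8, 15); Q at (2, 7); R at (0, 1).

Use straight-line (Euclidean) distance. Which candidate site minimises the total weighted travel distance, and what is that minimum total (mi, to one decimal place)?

Total weighted distance at each candidate:
  P (8, 15): total = 1867.5
  Q (2, 7): total = 1935.5
  R (0, 1): total = 2491.8
Minimum is at P with total 1867.5 mi.

P, total 1867.5 mi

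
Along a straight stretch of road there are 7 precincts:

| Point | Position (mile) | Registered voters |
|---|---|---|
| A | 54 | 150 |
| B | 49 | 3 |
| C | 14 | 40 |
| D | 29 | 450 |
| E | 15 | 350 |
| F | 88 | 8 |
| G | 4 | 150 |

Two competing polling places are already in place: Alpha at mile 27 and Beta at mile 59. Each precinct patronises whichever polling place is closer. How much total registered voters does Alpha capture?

990

The indifferent point is the midpoint (27+59)/2 = 43; precincts left of it (closer to Alpha at 27) go to Alpha, those right go to Beta.
  G at 4 (w=150) → Alpha
  C at 14 (w=40) → Alpha
  E at 15 (w=350) → Alpha
  D at 29 (w=450) → Alpha
  B at 49 (w=3) → Beta
  A at 54 (w=150) → Beta
  F at 88 (w=8) → Beta
Alpha captures 990; Beta captures 161.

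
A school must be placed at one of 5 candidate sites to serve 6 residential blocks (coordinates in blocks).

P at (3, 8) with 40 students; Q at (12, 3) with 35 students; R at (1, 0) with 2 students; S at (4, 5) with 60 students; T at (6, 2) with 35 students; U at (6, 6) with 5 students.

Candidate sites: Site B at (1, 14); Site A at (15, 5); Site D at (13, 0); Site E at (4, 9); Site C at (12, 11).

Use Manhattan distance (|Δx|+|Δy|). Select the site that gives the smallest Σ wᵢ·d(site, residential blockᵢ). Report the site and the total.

Total weighted distance at each candidate:
  Site B (1, 14): total = 2498
  Site A (15, 5): total = 1943
  Site D (13, 0): total = 2104
  Site E (4, 9): total = 1174
  Site C (12, 11): total = 2224
Minimum is at Site E with total 1174 blocks.

Site E, total 1174 blocks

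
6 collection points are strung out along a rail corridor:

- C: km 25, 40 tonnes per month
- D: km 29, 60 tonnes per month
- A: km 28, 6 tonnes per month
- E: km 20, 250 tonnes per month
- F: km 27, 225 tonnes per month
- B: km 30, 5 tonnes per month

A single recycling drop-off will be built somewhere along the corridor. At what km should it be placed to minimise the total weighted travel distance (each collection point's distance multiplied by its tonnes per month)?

x = 27

For a sum of weighted absolute distances on a line, the optimum is the weighted median (not the mean). Total weight W = 586; half-weight = 293.
Sort by position and accumulate weight:
  km 20 (E, w=250) → cum 250
  km 25 (C, w=40) → cum 290
  km 27 (F, w=225) → cum 515  ≥ 293 → median here
  km 28 (A, w=6) → cum 521
  km 29 (D, w=60) → cum 581
  km 30 (B, w=5) → cum 586
Optimal location: km 27.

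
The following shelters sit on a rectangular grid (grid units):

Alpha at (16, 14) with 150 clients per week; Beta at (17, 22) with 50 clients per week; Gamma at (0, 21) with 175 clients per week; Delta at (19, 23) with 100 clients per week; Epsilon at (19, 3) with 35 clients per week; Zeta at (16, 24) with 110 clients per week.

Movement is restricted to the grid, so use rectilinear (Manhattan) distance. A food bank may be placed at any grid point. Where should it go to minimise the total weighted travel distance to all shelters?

(16, 21)

Manhattan distance separates: Σwᵢ(|x−xᵢ|+|y−yᵢ|) = Σwᵢ|x−xᵢ| + Σwᵢ|y−yᵢ|, so x and y are optimised independently as 1-D weighted medians.
Total weight W = 620; half = 310.
x-coordinate, sorted with cumulative weight:
  x=0 (Gamma, w=175) cum 175
  x=16 (Alpha, w=150) cum 325  ← median
  x=16 (Zeta, w=110) cum 435
  x=17 (Beta, w=50) cum 485
  x=19 (Delta, w=100) cum 585
  x=19 (Epsilon, w=35) cum 620
⇒ x* = 16
y-coordinate, sorted with cumulative weight:
  y=3 (Epsilon, w=35) cum 35
  y=14 (Alpha, w=150) cum 185
  y=21 (Gamma, w=175) cum 360  ← median
  y=22 (Beta, w=50) cum 410
  y=23 (Delta, w=100) cum 510
  y=24 (Zeta, w=110) cum 620
⇒ y* = 21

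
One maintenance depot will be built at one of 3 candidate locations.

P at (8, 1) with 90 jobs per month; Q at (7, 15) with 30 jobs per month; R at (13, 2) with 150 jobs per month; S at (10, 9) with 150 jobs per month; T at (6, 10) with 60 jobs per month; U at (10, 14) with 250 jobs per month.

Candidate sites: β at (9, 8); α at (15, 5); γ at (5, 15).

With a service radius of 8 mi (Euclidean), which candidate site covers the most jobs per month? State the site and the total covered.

β, covering 730

Coverage radius r = 8 mi; a point is covered iff (Δx)²+(Δy)² ≤ 8² = 64.
  β (9, 8): covers {P, Q, R, S, T, U} → 730
  α (15, 5): covers {R, S} → 300
  γ (5, 15): covers {Q, S, T, U} → 490
Maximum coverage at β: 730 jobs per month.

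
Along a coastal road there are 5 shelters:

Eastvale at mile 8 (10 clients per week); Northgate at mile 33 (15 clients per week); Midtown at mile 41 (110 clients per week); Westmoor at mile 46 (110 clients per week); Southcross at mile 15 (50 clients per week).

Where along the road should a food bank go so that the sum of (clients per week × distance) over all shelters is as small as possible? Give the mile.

For a sum of weighted absolute distances on a line, the optimum is the weighted median (not the mean). Total weight W = 295; half-weight = 147.5.
Sort by position and accumulate weight:
  mile 8 (Eastvale, w=10) → cum 10
  mile 15 (Southcross, w=50) → cum 60
  mile 33 (Northgate, w=15) → cum 75
  mile 41 (Midtown, w=110) → cum 185  ≥ 147.5 → median here
  mile 46 (Westmoor, w=110) → cum 295
Optimal location: mile 41.

x = 41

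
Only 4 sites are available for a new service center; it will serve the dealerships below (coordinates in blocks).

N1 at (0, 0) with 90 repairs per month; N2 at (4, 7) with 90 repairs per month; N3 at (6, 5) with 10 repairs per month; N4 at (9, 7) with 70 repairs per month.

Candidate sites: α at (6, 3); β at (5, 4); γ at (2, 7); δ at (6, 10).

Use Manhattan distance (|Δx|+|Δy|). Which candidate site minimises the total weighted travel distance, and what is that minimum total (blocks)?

γ, total 1540 blocks

Total weighted distance at each candidate:
  α (6, 3): total = 1860
  β (5, 4): total = 1680
  γ (2, 7): total = 1540
  δ (6, 10): total = 2360
Minimum is at γ with total 1540 blocks.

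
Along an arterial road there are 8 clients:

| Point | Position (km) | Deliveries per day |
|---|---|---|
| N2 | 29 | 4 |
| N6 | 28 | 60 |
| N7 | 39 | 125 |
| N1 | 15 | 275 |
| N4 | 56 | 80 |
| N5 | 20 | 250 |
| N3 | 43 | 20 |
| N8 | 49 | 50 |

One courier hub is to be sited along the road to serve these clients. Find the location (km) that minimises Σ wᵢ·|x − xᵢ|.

For a sum of weighted absolute distances on a line, the optimum is the weighted median (not the mean). Total weight W = 864; half-weight = 432.
Sort by position and accumulate weight:
  km 15 (N1, w=275) → cum 275
  km 20 (N5, w=250) → cum 525  ≥ 432 → median here
  km 28 (N6, w=60) → cum 585
  km 29 (N2, w=4) → cum 589
  km 39 (N7, w=125) → cum 714
  km 43 (N3, w=20) → cum 734
  km 49 (N8, w=50) → cum 784
  km 56 (N4, w=80) → cum 864
Optimal location: km 20.

x = 20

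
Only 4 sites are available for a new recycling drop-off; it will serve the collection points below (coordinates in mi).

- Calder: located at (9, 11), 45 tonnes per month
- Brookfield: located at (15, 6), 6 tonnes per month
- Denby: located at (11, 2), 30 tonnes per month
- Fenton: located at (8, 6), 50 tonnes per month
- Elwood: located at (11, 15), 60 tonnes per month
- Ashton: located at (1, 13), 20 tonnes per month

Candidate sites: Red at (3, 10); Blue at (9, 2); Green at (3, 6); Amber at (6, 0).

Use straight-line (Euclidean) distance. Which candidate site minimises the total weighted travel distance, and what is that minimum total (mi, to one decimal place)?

Red, total 1647.3 mi

Total weighted distance at each candidate:
  Red (3, 10): total = 1647.3
  Blue (9, 2): total = 1775.6
  Green (3, 6): total = 1809.9
  Amber (6, 0): total = 2283.0
Minimum is at Red with total 1647.3 mi.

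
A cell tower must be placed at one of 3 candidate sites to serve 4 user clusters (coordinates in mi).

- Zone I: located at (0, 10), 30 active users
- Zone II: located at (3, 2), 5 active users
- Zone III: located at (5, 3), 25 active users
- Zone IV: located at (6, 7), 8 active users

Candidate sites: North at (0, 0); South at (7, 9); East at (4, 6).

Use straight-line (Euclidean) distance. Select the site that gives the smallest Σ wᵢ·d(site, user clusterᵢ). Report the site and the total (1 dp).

East, total 287.3 mi

Total weighted distance at each candidate:
  North (0, 0): total = 537.6
  South (7, 9): total = 428.4
  East (4, 6): total = 287.3
Minimum is at East with total 287.3 mi.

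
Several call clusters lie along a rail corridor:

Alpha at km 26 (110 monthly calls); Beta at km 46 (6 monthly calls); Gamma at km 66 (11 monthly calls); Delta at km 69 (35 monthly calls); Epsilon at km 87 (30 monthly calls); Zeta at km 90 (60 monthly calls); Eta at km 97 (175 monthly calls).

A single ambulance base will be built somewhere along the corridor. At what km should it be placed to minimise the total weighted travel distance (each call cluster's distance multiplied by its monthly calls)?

x = 90

For a sum of weighted absolute distances on a line, the optimum is the weighted median (not the mean). Total weight W = 427; half-weight = 213.5.
Sort by position and accumulate weight:
  km 26 (Alpha, w=110) → cum 110
  km 46 (Beta, w=6) → cum 116
  km 66 (Gamma, w=11) → cum 127
  km 69 (Delta, w=35) → cum 162
  km 87 (Epsilon, w=30) → cum 192
  km 90 (Zeta, w=60) → cum 252  ≥ 213.5 → median here
  km 97 (Eta, w=175) → cum 427
Optimal location: km 90.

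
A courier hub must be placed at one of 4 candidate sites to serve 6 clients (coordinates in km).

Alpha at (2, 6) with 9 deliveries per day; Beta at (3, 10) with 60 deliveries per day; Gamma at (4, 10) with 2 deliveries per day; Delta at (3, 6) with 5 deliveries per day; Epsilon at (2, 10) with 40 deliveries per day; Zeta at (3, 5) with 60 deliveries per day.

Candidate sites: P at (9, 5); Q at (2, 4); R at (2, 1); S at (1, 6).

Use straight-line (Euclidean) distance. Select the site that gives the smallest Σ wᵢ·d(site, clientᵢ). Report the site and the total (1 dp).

Total weighted distance at each candidate:
  P (9, 5): total = 1280.9
  Q (2, 4): total = 731.6
  R (2, 1): total = 1239.6
  S (1, 6): total = 596.4
Minimum is at S with total 596.4 km.

S, total 596.4 km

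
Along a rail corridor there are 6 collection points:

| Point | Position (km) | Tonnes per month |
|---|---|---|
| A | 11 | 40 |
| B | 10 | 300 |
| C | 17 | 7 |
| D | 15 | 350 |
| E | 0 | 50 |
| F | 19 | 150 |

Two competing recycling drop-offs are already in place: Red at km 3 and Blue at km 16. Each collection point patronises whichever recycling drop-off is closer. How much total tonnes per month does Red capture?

50

The indifferent point is the midpoint (3+16)/2 = 9.5; collection points left of it (closer to Red at 3) go to Red, those right go to Blue.
  E at 0 (w=50) → Red
  B at 10 (w=300) → Blue
  A at 11 (w=40) → Blue
  D at 15 (w=350) → Blue
  C at 17 (w=7) → Blue
  F at 19 (w=150) → Blue
Red captures 50; Blue captures 847.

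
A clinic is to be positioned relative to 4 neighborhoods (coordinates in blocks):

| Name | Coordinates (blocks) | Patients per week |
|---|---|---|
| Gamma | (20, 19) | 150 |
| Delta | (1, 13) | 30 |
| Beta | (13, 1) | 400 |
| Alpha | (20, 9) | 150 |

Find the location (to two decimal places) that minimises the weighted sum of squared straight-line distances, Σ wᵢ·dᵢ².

The minimiser of Σwᵢ‖p−pᵢ‖² is the weighted centroid p* = (Σwᵢpᵢ)/(Σwᵢ).
Σwᵢ = 730.
Σwᵢxᵢ = 150·20 + 30·1 + 400·13 + 150·20 = 11230.
Σwᵢyᵢ = 150·19 + 30·13 + 400·1 + 150·9 = 4990.
x* = 11230/730 = 15.38, y* = 4990/730 = 6.84.

(15.38, 6.84)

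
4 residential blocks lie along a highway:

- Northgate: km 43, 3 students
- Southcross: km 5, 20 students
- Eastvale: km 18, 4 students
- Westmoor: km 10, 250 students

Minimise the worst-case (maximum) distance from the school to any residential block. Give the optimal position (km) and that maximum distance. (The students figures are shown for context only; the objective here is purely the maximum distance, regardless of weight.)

The 1-center on a line is the midpoint of the two extreme points: leftmost at 5, rightmost at 43.
Optimal location = (5 + 43)/2 = 24; maximum distance = (43 − 5)/2 = 19.

location 24, max distance 19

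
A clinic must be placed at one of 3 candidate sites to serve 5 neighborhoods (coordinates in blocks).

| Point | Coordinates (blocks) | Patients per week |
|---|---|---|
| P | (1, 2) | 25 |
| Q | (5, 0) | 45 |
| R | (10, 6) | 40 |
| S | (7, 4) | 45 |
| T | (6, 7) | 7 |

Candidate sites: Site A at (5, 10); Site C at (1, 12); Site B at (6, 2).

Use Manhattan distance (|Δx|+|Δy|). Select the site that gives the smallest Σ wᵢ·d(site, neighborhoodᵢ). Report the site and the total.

Total weighted distance at each candidate:
  Site A (5, 10): total = 1498
  Site C (1, 12): total = 2270
  Site B (6, 2): total = 750
Minimum is at Site B with total 750 blocks.

Site B, total 750 blocks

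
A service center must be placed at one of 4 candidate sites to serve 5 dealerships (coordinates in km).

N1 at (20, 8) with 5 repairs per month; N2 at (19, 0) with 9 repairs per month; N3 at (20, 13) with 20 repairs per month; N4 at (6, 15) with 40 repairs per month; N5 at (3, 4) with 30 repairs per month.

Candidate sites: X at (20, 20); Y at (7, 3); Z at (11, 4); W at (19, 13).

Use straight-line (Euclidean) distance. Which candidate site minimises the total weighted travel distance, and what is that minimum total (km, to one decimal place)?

Z, total 1107.6 km

Total weighted distance at each candidate:
  X (20, 20): total = 1675.2
  Y (7, 3): total = 1114.3
  Z (11, 4): total = 1107.6
  W (19, 13): total = 1239.3
Minimum is at Z with total 1107.6 km.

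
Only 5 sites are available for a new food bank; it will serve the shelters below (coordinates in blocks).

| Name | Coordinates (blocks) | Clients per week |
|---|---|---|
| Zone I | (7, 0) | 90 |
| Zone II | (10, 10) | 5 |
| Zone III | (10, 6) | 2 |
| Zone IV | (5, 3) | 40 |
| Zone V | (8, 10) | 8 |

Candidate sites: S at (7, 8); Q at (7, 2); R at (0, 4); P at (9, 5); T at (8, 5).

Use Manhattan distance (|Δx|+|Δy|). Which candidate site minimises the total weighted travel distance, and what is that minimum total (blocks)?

Total weighted distance at each candidate:
  S (7, 8): total = 1059
  Q (7, 2): total = 441
  R (0, 4): total = 1446
  P (9, 5): total = 952
  T (8, 5): total = 821
Minimum is at Q with total 441 blocks.

Q, total 441 blocks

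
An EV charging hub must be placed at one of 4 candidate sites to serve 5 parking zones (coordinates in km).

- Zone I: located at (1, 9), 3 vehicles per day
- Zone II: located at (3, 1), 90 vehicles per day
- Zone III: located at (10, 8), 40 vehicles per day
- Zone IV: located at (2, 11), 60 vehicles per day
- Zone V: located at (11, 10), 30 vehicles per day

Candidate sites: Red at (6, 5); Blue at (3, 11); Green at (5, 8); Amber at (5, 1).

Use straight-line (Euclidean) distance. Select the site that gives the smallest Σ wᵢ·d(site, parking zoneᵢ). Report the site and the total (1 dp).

Green, total 1311.9 km

Total weighted distance at each candidate:
  Red (6, 5): total = 1314.0
  Blue (3, 11): total = 1515.0
  Green (5, 8): total = 1311.9
  Amber (5, 1): total = 1501.8
Minimum is at Green with total 1311.9 km.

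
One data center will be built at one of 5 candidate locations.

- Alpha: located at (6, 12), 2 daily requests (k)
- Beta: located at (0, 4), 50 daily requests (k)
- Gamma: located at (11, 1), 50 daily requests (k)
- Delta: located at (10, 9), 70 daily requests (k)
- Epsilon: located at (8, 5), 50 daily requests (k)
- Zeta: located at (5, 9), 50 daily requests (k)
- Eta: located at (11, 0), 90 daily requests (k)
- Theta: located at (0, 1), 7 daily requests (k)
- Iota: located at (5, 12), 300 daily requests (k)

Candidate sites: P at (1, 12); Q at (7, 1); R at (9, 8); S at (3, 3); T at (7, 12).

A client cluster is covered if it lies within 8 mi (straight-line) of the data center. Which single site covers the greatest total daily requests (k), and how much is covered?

R, covering 522

Coverage radius r = 8 mi; a point is covered iff (Δx)²+(Δy)² ≤ 8² = 64.
  P (1, 12): covers {Alpha, Zeta, Iota} → 352
  Q (7, 1): covers {Beta, Gamma, Epsilon, Eta, Theta} → 247
  R (9, 8): covers {Alpha, Gamma, Delta, Epsilon, Zeta, Iota} → 522
  S (3, 3): covers {Beta, Epsilon, Zeta, Theta} → 157
  T (7, 12): covers {Alpha, Delta, Epsilon, Zeta, Iota} → 472
Maximum coverage at R: 522 daily requests (k).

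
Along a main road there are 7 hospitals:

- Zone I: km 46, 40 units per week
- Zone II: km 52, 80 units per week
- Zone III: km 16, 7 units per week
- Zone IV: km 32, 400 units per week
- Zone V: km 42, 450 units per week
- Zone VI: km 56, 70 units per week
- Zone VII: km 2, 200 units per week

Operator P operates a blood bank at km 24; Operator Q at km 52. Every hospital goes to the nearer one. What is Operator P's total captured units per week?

607

The indifferent point is the midpoint (24+52)/2 = 38; hospitals left of it (closer to Operator P at 24) go to Operator P, those right go to Operator Q.
  Zone VII at 2 (w=200) → Operator P
  Zone III at 16 (w=7) → Operator P
  Zone IV at 32 (w=400) → Operator P
  Zone V at 42 (w=450) → Operator Q
  Zone I at 46 (w=40) → Operator Q
  Zone II at 52 (w=80) → Operator Q
  Zone VI at 56 (w=70) → Operator Q
Operator P captures 607; Operator Q captures 640.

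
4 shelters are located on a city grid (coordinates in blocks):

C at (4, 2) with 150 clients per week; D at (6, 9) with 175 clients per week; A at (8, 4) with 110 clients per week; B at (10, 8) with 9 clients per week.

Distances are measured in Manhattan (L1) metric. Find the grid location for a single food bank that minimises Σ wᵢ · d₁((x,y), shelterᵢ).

(6, 4)

Manhattan distance separates: Σwᵢ(|x−xᵢ|+|y−yᵢ|) = Σwᵢ|x−xᵢ| + Σwᵢ|y−yᵢ|, so x and y are optimised independently as 1-D weighted medians.
Total weight W = 444; half = 222.
x-coordinate, sorted with cumulative weight:
  x=4 (C, w=150) cum 150
  x=6 (D, w=175) cum 325  ← median
  x=8 (A, w=110) cum 435
  x=10 (B, w=9) cum 444
⇒ x* = 6
y-coordinate, sorted with cumulative weight:
  y=2 (C, w=150) cum 150
  y=4 (A, w=110) cum 260  ← median
  y=8 (B, w=9) cum 269
  y=9 (D, w=175) cum 444
⇒ y* = 4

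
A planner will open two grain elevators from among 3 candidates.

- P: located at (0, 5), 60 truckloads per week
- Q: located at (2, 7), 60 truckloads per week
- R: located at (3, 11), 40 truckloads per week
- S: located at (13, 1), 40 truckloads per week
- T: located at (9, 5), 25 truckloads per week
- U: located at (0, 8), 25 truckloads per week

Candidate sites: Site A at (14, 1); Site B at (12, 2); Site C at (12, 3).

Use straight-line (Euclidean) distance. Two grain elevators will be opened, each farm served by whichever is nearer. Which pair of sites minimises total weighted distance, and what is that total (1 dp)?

{Site A, Site C}, total 2313.0

Evaluate every pair (each demand assigned to the nearer of the two):
  {Site A, Site C}: total = 2313.0
  {Site B, Site C}: total = 2329.5
  {Site A, Site B}: total = 2403.6
Best pair: {Site A, Site C} with total 2313.0.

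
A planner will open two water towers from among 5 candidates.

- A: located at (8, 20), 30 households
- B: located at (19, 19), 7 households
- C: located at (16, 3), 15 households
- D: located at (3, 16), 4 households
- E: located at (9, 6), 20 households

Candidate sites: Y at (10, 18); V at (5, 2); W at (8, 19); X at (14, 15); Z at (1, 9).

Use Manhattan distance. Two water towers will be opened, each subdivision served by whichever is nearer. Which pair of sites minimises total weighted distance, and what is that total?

Evaluate every pair (each demand assigned to the nearer of the two):
  {V, W}: total = 479
  {Y, V}: total = 566
  {W, X}: total = 615
  {W, Z}: total = 674
  {Y, X}: total = 689
  {Y, W}: total = 707
  {Y, Z}: total = 761
  {V, X}: total = 781
  {X, Z}: total = 859
  {V, Z}: total = 1112
Best pair: {V, W} with total 479.

{V, W}, total 479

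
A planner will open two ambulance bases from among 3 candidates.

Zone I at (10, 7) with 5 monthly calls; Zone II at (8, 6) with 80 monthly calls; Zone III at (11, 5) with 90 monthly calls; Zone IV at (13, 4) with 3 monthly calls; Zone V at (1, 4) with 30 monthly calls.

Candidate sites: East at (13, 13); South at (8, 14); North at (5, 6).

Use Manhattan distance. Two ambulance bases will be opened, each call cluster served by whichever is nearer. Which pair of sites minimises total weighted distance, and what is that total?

Evaluate every pair (each demand assigned to the nearer of the two):
  {East, North}: total = 1107
  {South, North}: total = 1110
  {East, South}: total = 2122
Best pair: {East, North} with total 1107.

{East, North}, total 1107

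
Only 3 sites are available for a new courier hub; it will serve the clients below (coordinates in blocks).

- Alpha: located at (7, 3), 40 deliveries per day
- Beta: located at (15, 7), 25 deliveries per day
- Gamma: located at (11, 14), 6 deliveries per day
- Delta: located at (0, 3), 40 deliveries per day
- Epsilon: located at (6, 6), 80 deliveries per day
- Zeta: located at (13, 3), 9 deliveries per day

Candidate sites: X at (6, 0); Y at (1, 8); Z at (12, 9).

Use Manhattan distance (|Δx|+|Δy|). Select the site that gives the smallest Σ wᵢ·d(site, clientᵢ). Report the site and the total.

X, total 1604 blocks

Total weighted distance at each candidate:
  X (6, 0): total = 1604
  Y (1, 8): total = 1864
  Z (12, 9): total = 2104
Minimum is at X with total 1604 blocks.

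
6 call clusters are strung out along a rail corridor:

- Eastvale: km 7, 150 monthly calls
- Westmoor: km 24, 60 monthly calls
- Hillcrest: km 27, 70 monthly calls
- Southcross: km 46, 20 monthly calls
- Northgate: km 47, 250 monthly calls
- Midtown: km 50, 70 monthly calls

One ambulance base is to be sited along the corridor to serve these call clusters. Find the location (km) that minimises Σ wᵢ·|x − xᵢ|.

For a sum of weighted absolute distances on a line, the optimum is the weighted median (not the mean). Total weight W = 620; half-weight = 310.
Sort by position and accumulate weight:
  km 7 (Eastvale, w=150) → cum 150
  km 24 (Westmoor, w=60) → cum 210
  km 27 (Hillcrest, w=70) → cum 280
  km 46 (Southcross, w=20) → cum 300
  km 47 (Northgate, w=250) → cum 550  ≥ 310 → median here
  km 50 (Midtown, w=70) → cum 620
Optimal location: km 47.

x = 47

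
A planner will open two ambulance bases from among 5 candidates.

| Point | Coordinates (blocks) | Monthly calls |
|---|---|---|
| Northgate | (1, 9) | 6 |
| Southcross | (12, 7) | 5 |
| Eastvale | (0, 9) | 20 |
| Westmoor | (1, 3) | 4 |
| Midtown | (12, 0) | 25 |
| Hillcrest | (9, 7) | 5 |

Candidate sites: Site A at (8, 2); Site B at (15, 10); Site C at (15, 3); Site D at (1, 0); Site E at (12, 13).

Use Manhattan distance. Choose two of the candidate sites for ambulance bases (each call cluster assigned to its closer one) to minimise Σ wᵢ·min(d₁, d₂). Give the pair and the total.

{Site A, Site D}, total 491

Evaluate every pair (each demand assigned to the nearer of the two):
  {Site A, Site D}: total = 491
  {Site C, Site D}: total = 501
  {Site B, Site D}: total = 616
  {Site D, Site E}: total = 616
  {Site A, Site B}: total = 626
  {Site A, Site E}: total = 626
  {Site A, Site C}: total = 631
  {Site B, Site C}: total = 691
  {Site C, Site E}: total = 691
  {Site B, Site E}: total = 894
Best pair: {Site A, Site D} with total 491.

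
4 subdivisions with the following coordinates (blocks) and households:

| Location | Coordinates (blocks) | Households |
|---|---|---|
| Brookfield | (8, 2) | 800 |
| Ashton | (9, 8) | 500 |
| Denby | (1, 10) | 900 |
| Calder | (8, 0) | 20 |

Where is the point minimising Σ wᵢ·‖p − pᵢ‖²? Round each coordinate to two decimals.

(5.39, 6.58)

The minimiser of Σwᵢ‖p−pᵢ‖² is the weighted centroid p* = (Σwᵢpᵢ)/(Σwᵢ).
Σwᵢ = 2220.
Σwᵢxᵢ = 800·8 + 500·9 + 900·1 + 20·8 = 11960.
Σwᵢyᵢ = 800·2 + 500·8 + 900·10 + 20·0 = 14600.
x* = 11960/2220 = 5.39, y* = 14600/2220 = 6.58.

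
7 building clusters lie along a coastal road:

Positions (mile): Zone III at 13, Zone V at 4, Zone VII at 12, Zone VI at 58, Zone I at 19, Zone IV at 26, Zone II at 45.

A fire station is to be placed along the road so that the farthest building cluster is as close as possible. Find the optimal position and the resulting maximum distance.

location 31, max distance 27

The 1-center on a line is the midpoint of the two extreme points: leftmost at 4, rightmost at 58.
Optimal location = (4 + 58)/2 = 31; maximum distance = (58 − 4)/2 = 27.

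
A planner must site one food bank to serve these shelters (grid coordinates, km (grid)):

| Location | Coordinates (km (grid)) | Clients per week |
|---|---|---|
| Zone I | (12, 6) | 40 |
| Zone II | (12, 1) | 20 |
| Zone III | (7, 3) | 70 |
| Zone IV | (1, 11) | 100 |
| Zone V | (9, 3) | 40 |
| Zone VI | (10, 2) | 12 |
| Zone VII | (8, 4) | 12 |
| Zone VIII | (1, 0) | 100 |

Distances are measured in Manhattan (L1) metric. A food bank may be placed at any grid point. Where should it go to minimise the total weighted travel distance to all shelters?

Manhattan distance separates: Σwᵢ(|x−xᵢ|+|y−yᵢ|) = Σwᵢ|x−xᵢ| + Σwᵢ|y−yᵢ|, so x and y are optimised independently as 1-D weighted medians.
Total weight W = 394; half = 197.
x-coordinate, sorted with cumulative weight:
  x=1 (Zone IV, w=100) cum 100
  x=1 (Zone VIII, w=100) cum 200  ← median
  x=7 (Zone III, w=70) cum 270
  x=8 (Zone VII, w=12) cum 282
  x=9 (Zone V, w=40) cum 322
  x=10 (Zone VI, w=12) cum 334
  x=12 (Zone I, w=40) cum 374
  x=12 (Zone II, w=20) cum 394
⇒ x* = 1
y-coordinate, sorted with cumulative weight:
  y=0 (Zone VIII, w=100) cum 100
  y=1 (Zone II, w=20) cum 120
  y=2 (Zone VI, w=12) cum 132
  y=3 (Zone III, w=70) cum 202  ← median
  y=3 (Zone V, w=40) cum 242
  y=4 (Zone VII, w=12) cum 254
  y=6 (Zone I, w=40) cum 294
  y=11 (Zone IV, w=100) cum 394
⇒ y* = 3

(1, 3)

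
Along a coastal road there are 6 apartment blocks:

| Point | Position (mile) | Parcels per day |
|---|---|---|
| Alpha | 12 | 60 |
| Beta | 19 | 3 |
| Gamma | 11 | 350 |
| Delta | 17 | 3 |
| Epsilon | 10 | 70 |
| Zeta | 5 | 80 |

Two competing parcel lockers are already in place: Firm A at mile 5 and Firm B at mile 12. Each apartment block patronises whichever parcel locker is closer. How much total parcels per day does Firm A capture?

The indifferent point is the midpoint (5+12)/2 = 8.5; apartment blocks left of it (closer to Firm A at 5) go to Firm A, those right go to Firm B.
  Zeta at 5 (w=80) → Firm A
  Epsilon at 10 (w=70) → Firm B
  Gamma at 11 (w=350) → Firm B
  Alpha at 12 (w=60) → Firm B
  Delta at 17 (w=3) → Firm B
  Beta at 19 (w=3) → Firm B
Firm A captures 80; Firm B captures 486.

80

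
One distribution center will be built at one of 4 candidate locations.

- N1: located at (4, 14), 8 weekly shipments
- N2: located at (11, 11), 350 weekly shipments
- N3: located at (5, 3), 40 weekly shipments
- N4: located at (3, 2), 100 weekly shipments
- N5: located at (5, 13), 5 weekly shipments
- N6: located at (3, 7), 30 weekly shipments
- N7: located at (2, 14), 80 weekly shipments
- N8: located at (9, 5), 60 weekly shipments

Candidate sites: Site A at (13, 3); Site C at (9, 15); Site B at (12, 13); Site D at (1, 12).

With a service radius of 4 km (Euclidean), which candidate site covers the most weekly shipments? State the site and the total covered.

Site B, covering 350

Coverage radius r = 4 km; a point is covered iff (Δx)²+(Δy)² ≤ 4² = 16.
  Site A (13, 3): covers {none} → 0
  Site C (9, 15): covers {none} → 0
  Site B (12, 13): covers {N2} → 350
  Site D (1, 12): covers {N1, N7} → 88
Maximum coverage at Site B: 350 weekly shipments.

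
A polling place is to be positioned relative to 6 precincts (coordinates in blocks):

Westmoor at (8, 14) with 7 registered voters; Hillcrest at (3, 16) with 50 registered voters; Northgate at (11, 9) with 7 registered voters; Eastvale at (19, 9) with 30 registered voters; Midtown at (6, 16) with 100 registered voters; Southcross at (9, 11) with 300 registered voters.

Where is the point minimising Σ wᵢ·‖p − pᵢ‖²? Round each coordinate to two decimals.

(8.41, 12.41)

The minimiser of Σwᵢ‖p−pᵢ‖² is the weighted centroid p* = (Σwᵢpᵢ)/(Σwᵢ).
Σwᵢ = 494.
Σwᵢxᵢ = 7·8 + 50·3 + 7·11 + 30·19 + 100·6 + 300·9 = 4153.
Σwᵢyᵢ = 7·14 + 50·16 + 7·9 + 30·9 + 100·16 + 300·11 = 6131.
x* = 4153/494 = 8.41, y* = 6131/494 = 12.41.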